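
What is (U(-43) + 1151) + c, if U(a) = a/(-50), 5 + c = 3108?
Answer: 212743/50 ≈ 4254.9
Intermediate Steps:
c = 3103 (c = -5 + 3108 = 3103)
U(a) = -a/50 (U(a) = a*(-1/50) = -a/50)
(U(-43) + 1151) + c = (-1/50*(-43) + 1151) + 3103 = (43/50 + 1151) + 3103 = 57593/50 + 3103 = 212743/50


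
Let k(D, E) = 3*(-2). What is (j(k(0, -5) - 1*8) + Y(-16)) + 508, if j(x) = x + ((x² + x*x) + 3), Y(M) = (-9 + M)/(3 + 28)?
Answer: 27534/31 ≈ 888.19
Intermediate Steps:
k(D, E) = -6
Y(M) = -9/31 + M/31 (Y(M) = (-9 + M)/31 = (-9 + M)*(1/31) = -9/31 + M/31)
j(x) = 3 + x + 2*x² (j(x) = x + ((x² + x²) + 3) = x + (2*x² + 3) = x + (3 + 2*x²) = 3 + x + 2*x²)
(j(k(0, -5) - 1*8) + Y(-16)) + 508 = ((3 + (-6 - 1*8) + 2*(-6 - 1*8)²) + (-9/31 + (1/31)*(-16))) + 508 = ((3 + (-6 - 8) + 2*(-6 - 8)²) + (-9/31 - 16/31)) + 508 = ((3 - 14 + 2*(-14)²) - 25/31) + 508 = ((3 - 14 + 2*196) - 25/31) + 508 = ((3 - 14 + 392) - 25/31) + 508 = (381 - 25/31) + 508 = 11786/31 + 508 = 27534/31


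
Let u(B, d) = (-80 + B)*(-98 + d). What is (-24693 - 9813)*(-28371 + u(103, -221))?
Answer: 1232140248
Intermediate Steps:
u(B, d) = (-98 + d)*(-80 + B)
(-24693 - 9813)*(-28371 + u(103, -221)) = (-24693 - 9813)*(-28371 + (7840 - 98*103 - 80*(-221) + 103*(-221))) = -34506*(-28371 + (7840 - 10094 + 17680 - 22763)) = -34506*(-28371 - 7337) = -34506*(-35708) = 1232140248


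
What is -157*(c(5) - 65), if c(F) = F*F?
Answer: 6280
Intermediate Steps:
c(F) = F²
-157*(c(5) - 65) = -157*(5² - 65) = -157*(25 - 65) = -157*(-40) = 6280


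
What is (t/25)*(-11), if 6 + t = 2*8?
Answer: -22/5 ≈ -4.4000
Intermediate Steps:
t = 10 (t = -6 + 2*8 = -6 + 16 = 10)
(t/25)*(-11) = (10/25)*(-11) = (10*(1/25))*(-11) = (⅖)*(-11) = -22/5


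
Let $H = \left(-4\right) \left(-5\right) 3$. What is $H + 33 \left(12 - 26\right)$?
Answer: $-402$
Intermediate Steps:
$H = 60$ ($H = 20 \cdot 3 = 60$)
$H + 33 \left(12 - 26\right) = 60 + 33 \left(12 - 26\right) = 60 + 33 \left(-14\right) = 60 - 462 = -402$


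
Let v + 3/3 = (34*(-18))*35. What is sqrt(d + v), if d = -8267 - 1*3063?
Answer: 3*I*sqrt(3639) ≈ 180.97*I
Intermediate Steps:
d = -11330 (d = -8267 - 3063 = -11330)
v = -21421 (v = -1 + (34*(-18))*35 = -1 - 612*35 = -1 - 21420 = -21421)
sqrt(d + v) = sqrt(-11330 - 21421) = sqrt(-32751) = 3*I*sqrt(3639)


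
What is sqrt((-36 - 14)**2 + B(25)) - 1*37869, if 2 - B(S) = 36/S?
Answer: -37869 + 3*sqrt(6946)/5 ≈ -37819.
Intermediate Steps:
B(S) = 2 - 36/S
sqrt((-36 - 14)**2 + B(25)) - 1*37869 = sqrt((-36 - 14)**2 + (2 - 36/25)) - 1*37869 = sqrt((-50)**2 + (2 - 36*1/25)) - 37869 = sqrt(2500 + (2 - 36/25)) - 37869 = sqrt(2500 + 14/25) - 37869 = sqrt(62514/25) - 37869 = 3*sqrt(6946)/5 - 37869 = -37869 + 3*sqrt(6946)/5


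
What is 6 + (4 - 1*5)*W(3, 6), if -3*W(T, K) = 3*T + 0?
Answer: 9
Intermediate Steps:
W(T, K) = -T (W(T, K) = -(3*T + 0)/3 = -T)
6 + (4 - 1*5)*W(3, 6) = 6 + (4 - 1*5)*(-1*3) = 6 + (4 - 5)*(-3) = 6 - 1*(-3) = 6 + 3 = 9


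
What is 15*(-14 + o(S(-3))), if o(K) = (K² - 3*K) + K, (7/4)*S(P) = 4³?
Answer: 918990/49 ≈ 18755.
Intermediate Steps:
S(P) = 256/7 (S(P) = (4/7)*4³ = (4/7)*64 = 256/7)
o(K) = K² - 2*K
15*(-14 + o(S(-3))) = 15*(-14 + 256*(-2 + 256/7)/7) = 15*(-14 + (256/7)*(242/7)) = 15*(-14 + 61952/49) = 15*(61266/49) = 918990/49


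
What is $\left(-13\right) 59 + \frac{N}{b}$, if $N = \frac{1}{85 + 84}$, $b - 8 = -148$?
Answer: $- \frac{18147221}{23660} \approx -767.0$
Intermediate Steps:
$b = -140$ ($b = 8 - 148 = -140$)
$N = \frac{1}{169} \approx 0.0059172$
$\left(-13\right) 59 + \frac{N}{b} = \left(-13\right) 59 + \frac{1}{169 \left(-140\right)} = -767 + \frac{1}{169} \left(- \frac{1}{140}\right) = -767 - \frac{1}{23660} = - \frac{18147221}{23660}$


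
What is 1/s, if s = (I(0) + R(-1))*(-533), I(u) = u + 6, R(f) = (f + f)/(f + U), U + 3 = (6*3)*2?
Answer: -16/50635 ≈ -0.00031599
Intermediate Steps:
U = 33 (U = -3 + (6*3)*2 = -3 + 18*2 = -3 + 36 = 33)
R(f) = 2*f/(33 + f) (R(f) = (f + f)/(f + 33) = (2*f)/(33 + f) = 2*f/(33 + f))
I(u) = 6 + u
s = -50635/16 (s = ((6 + 0) + 2*(-1)/(33 - 1))*(-533) = (6 + 2*(-1)/32)*(-533) = (6 + 2*(-1)*(1/32))*(-533) = (6 - 1/16)*(-533) = (95/16)*(-533) = -50635/16 ≈ -3164.7)
1/s = 1/(-50635/16) = -16/50635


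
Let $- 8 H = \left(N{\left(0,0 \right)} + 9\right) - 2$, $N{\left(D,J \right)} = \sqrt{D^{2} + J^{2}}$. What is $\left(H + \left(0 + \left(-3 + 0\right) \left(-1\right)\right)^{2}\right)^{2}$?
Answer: $\frac{4225}{64} \approx 66.016$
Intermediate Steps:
$H = - \frac{7}{8}$ ($H = - \frac{\left(\sqrt{0^{2} + 0^{2}} + 9\right) - 2}{8} = - \frac{\left(\sqrt{0 + 0} + 9\right) - 2}{8} = - \frac{\left(\sqrt{0} + 9\right) - 2}{8} = - \frac{\left(0 + 9\right) - 2}{8} = - \frac{9 - 2}{8} = \left(- \frac{1}{8}\right) 7 = - \frac{7}{8} \approx -0.875$)
$\left(H + \left(0 + \left(-3 + 0\right) \left(-1\right)\right)^{2}\right)^{2} = \left(- \frac{7}{8} + \left(0 + \left(-3 + 0\right) \left(-1\right)\right)^{2}\right)^{2} = \left(- \frac{7}{8} + \left(0 - -3\right)^{2}\right)^{2} = \left(- \frac{7}{8} + \left(0 + 3\right)^{2}\right)^{2} = \left(- \frac{7}{8} + 3^{2}\right)^{2} = \left(- \frac{7}{8} + 9\right)^{2} = \left(\frac{65}{8}\right)^{2} = \frac{4225}{64}$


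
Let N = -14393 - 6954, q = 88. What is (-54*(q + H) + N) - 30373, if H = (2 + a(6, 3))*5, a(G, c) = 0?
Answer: -57012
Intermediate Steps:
N = -21347
H = 10 (H = (2 + 0)*5 = 2*5 = 10)
(-54*(q + H) + N) - 30373 = (-54*(88 + 10) - 21347) - 30373 = (-54*98 - 21347) - 30373 = (-5292 - 21347) - 30373 = -26639 - 30373 = -57012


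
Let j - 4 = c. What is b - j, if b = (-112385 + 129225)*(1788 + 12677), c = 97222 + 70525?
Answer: 243422849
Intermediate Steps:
c = 167747
j = 167751 (j = 4 + 167747 = 167751)
b = 243590600 (b = 16840*14465 = 243590600)
b - j = 243590600 - 1*167751 = 243590600 - 167751 = 243422849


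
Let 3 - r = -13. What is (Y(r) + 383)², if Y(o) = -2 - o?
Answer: 133225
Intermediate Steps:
r = 16 (r = 3 - 1*(-13) = 3 + 13 = 16)
(Y(r) + 383)² = ((-2 - 1*16) + 383)² = ((-2 - 16) + 383)² = (-18 + 383)² = 365² = 133225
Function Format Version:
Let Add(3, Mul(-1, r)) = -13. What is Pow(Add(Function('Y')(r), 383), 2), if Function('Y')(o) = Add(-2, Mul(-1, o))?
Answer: 133225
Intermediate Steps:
r = 16 (r = Add(3, Mul(-1, -13)) = Add(3, 13) = 16)
Pow(Add(Function('Y')(r), 383), 2) = Pow(Add(Add(-2, Mul(-1, 16)), 383), 2) = Pow(Add(Add(-2, -16), 383), 2) = Pow(Add(-18, 383), 2) = Pow(365, 2) = 133225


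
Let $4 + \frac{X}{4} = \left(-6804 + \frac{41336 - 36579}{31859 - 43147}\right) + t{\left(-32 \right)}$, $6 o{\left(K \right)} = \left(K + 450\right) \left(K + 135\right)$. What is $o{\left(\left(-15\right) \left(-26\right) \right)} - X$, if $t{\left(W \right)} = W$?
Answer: $\frac{284631677}{2822} \approx 1.0086 \cdot 10^{5}$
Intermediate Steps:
$o{\left(K \right)} = \frac{\left(135 + K\right) \left(450 + K\right)}{6}$ ($o{\left(K \right)} = \frac{\left(K + 450\right) \left(K + 135\right)}{6} = \frac{\left(450 + K\right) \left(135 + K\right)}{6} = \frac{\left(135 + K\right) \left(450 + K\right)}{6}$)
$X = - \frac{77214677}{2822}$ ($X = -16 + 4 \left(\left(-6804 + \frac{41336 - 36579}{31859 - 43147}\right) - 32\right) = -16 + 4 \left(\left(-6804 + \frac{4757}{-11288}\right) - 32\right) = -16 + 4 \left(\left(-6804 + 4757 \left(- \frac{1}{11288}\right)\right) - 32\right) = -16 + 4 \left(\left(-6804 - \frac{4757}{11288}\right) - 32\right) = -16 + 4 \left(- \frac{76808309}{11288} - 32\right) = -16 + 4 \left(- \frac{77169525}{11288}\right) = -16 - \frac{77169525}{2822} = - \frac{77214677}{2822} \approx -27362.0$)
$o{\left(\left(-15\right) \left(-26\right) \right)} - X = \left(10125 + \frac{\left(\left(-15\right) \left(-26\right)\right)^{2}}{6} + \frac{195 \left(\left(-15\right) \left(-26\right)\right)}{2}\right) - - \frac{77214677}{2822} = \left(10125 + \frac{390^{2}}{6} + \frac{195}{2} \cdot 390\right) + \frac{77214677}{2822} = \left(10125 + \frac{1}{6} \cdot 152100 + 38025\right) + \frac{77214677}{2822} = \left(10125 + 25350 + 38025\right) + \frac{77214677}{2822} = 73500 + \frac{77214677}{2822} = \frac{284631677}{2822}$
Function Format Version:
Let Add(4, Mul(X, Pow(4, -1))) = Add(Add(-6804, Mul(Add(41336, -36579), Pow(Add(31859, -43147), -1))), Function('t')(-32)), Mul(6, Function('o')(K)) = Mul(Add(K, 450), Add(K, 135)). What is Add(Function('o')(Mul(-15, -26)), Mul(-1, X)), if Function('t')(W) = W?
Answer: Rational(284631677, 2822) ≈ 1.0086e+5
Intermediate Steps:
Function('o')(K) = Mul(Rational(1, 6), Add(135, K), Add(450, K)) (Function('o')(K) = Mul(Rational(1, 6), Mul(Add(K, 450), Add(K, 135))) = Mul(Rational(1, 6), Mul(Add(450, K), Add(135, K))) = Mul(Rational(1, 6), Mul(Add(135, K), Add(450, K))) = Mul(Rational(1, 6), Add(135, K), Add(450, K)))
X = Rational(-77214677, 2822) (X = Add(-16, Mul(4, Add(Add(-6804, Mul(Add(41336, -36579), Pow(Add(31859, -43147), -1))), -32))) = Add(-16, Mul(4, Add(Add(-6804, Mul(4757, Pow(-11288, -1))), -32))) = Add(-16, Mul(4, Add(Add(-6804, Mul(4757, Rational(-1, 11288))), -32))) = Add(-16, Mul(4, Add(Add(-6804, Rational(-4757, 11288)), -32))) = Add(-16, Mul(4, Add(Rational(-76808309, 11288), -32))) = Add(-16, Mul(4, Rational(-77169525, 11288))) = Add(-16, Rational(-77169525, 2822)) = Rational(-77214677, 2822) ≈ -27362.)
Add(Function('o')(Mul(-15, -26)), Mul(-1, X)) = Add(Add(10125, Mul(Rational(1, 6), Pow(Mul(-15, -26), 2)), Mul(Rational(195, 2), Mul(-15, -26))), Mul(-1, Rational(-77214677, 2822))) = Add(Add(10125, Mul(Rational(1, 6), Pow(390, 2)), Mul(Rational(195, 2), 390)), Rational(77214677, 2822)) = Add(Add(10125, Mul(Rational(1, 6), 152100), 38025), Rational(77214677, 2822)) = Add(Add(10125, 25350, 38025), Rational(77214677, 2822)) = Add(73500, Rational(77214677, 2822)) = Rational(284631677, 2822)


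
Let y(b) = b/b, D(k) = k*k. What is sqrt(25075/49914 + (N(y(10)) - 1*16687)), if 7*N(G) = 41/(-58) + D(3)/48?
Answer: I*sqrt(218734559673931)/114492 ≈ 129.18*I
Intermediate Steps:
D(k) = k**2
y(b) = 1
N(G) = -241/3248 (N(G) = (41/(-58) + 3**2/48)/7 = (41*(-1/58) + 9*(1/48))/7 = (-41/58 + 3/16)/7 = (1/7)*(-241/464) = -241/3248)
sqrt(25075/49914 + (N(y(10)) - 1*16687)) = sqrt(25075/49914 + (-241/3248 - 1*16687)) = sqrt(25075*(1/49914) + (-241/3248 - 16687)) = sqrt(425/846 - 54199617/3248) = sqrt(-22925747791/1373904) = I*sqrt(218734559673931)/114492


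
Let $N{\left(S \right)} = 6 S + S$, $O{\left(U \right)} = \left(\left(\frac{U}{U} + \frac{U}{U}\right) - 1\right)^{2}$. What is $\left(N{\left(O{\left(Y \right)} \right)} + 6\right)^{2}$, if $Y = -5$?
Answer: $169$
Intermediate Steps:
$O{\left(U \right)} = 1$ ($O{\left(U \right)} = \left(\left(1 + 1\right) - 1\right)^{2} = \left(2 - 1\right)^{2} = 1^{2} = 1$)
$N{\left(S \right)} = 7 S$
$\left(N{\left(O{\left(Y \right)} \right)} + 6\right)^{2} = \left(7 \cdot 1 + 6\right)^{2} = \left(7 + 6\right)^{2} = 13^{2} = 169$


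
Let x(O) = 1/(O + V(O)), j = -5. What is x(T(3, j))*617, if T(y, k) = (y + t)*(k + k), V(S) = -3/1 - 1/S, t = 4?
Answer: -43190/5109 ≈ -8.4537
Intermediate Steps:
V(S) = -3 - 1/S (V(S) = -3*1 - 1/S = -3 - 1/S)
T(y, k) = 2*k*(4 + y) (T(y, k) = (y + 4)*(k + k) = (4 + y)*(2*k) = 2*k*(4 + y))
x(O) = 1/(-3 + O - 1/O) (x(O) = 1/(O + (-3 - 1/O)) = 1/(-3 + O - 1/O))
x(T(3, j))*617 = -2*(-5)*(4 + 3)/(1 - 2*(-5)*(4 + 3)*(-3 + 2*(-5)*(4 + 3)))*617 = -2*(-5)*7/(1 - 2*(-5)*7*(-3 + 2*(-5)*7))*617 = -1*(-70)/(1 - 1*(-70)*(-3 - 70))*617 = -1*(-70)/(1 - 1*(-70)*(-73))*617 = -1*(-70)/(1 - 5110)*617 = -1*(-70)/(-5109)*617 = -1*(-70)*(-1/5109)*617 = -70/5109*617 = -43190/5109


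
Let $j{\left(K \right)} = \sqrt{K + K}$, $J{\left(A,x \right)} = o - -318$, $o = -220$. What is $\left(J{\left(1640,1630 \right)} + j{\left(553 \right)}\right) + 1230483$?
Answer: $1230581 + \sqrt{1106} \approx 1.2306 \cdot 10^{6}$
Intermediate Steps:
$J{\left(A,x \right)} = 98$ ($J{\left(A,x \right)} = -220 - -318 = -220 + 318 = 98$)
$j{\left(K \right)} = \sqrt{2} \sqrt{K}$ ($j{\left(K \right)} = \sqrt{2 K} = \sqrt{2} \sqrt{K}$)
$\left(J{\left(1640,1630 \right)} + j{\left(553 \right)}\right) + 1230483 = \left(98 + \sqrt{2} \sqrt{553}\right) + 1230483 = \left(98 + \sqrt{1106}\right) + 1230483 = 1230581 + \sqrt{1106}$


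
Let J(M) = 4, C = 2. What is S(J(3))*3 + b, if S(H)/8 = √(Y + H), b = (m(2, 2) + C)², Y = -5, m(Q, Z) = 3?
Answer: 25 + 24*I ≈ 25.0 + 24.0*I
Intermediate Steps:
b = 25 (b = (3 + 2)² = 5² = 25)
S(H) = 8*√(-5 + H)
S(J(3))*3 + b = (8*√(-5 + 4))*3 + 25 = (8*√(-1))*3 + 25 = (8*I)*3 + 25 = 24*I + 25 = 25 + 24*I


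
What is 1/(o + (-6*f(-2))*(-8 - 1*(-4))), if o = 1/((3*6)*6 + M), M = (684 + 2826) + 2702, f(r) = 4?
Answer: 6320/606721 ≈ 0.010417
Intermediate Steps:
M = 6212 (M = 3510 + 2702 = 6212)
o = 1/6320 (o = 1/((3*6)*6 + 6212) = 1/(18*6 + 6212) = 1/(108 + 6212) = 1/6320 ≈ 0.00015823)
1/(o + (-6*f(-2))*(-8 - 1*(-4))) = 1/(1/6320 + (-6*4)*(-8 - 1*(-4))) = 1/(1/6320 - 24*(-8 + 4)) = 1/(1/6320 - 24*(-4)) = 1/(1/6320 + 96) = 1/(606721/6320) = 6320/606721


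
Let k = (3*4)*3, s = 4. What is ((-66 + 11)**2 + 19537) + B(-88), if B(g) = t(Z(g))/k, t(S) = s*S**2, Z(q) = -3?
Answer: 22563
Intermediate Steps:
t(S) = 4*S**2
k = 36 (k = 12*3 = 36)
B(g) = 1 (B(g) = (4*(-3)**2)/36 = (4*9)*(1/36) = 36*(1/36) = 1)
((-66 + 11)**2 + 19537) + B(-88) = ((-66 + 11)**2 + 19537) + 1 = ((-55)**2 + 19537) + 1 = (3025 + 19537) + 1 = 22562 + 1 = 22563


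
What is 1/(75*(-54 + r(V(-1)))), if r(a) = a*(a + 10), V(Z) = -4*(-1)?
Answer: 1/150 ≈ 0.0066667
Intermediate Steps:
V(Z) = 4
r(a) = a*(10 + a)
1/(75*(-54 + r(V(-1)))) = 1/(75*(-54 + 4*(10 + 4))) = 1/(75*(-54 + 4*14)) = 1/(75*(-54 + 56)) = 1/(75*2) = 1/150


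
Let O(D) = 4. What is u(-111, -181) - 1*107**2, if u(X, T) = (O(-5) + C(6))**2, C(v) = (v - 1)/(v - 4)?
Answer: -45627/4 ≈ -11407.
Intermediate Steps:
C(v) = (-1 + v)/(-4 + v)
u(X, T) = 169/4 (u(X, T) = (4 + (-1 + 6)/(-4 + 6))**2 = (4 + 5/2)**2 = (13/2)**2 = 169/4)
u(-111, -181) - 1*107**2 = 169/4 - 1*107**2 = 169/4 - 1*11449 = 169/4 - 11449 = -45627/4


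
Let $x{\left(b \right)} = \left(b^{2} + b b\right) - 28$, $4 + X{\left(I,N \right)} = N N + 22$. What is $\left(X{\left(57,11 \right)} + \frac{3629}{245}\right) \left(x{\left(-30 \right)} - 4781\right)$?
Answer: $- \frac{113391156}{245} \approx -4.6282 \cdot 10^{5}$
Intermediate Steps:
$X{\left(I,N \right)} = 18 + N^{2}$ ($X{\left(I,N \right)} = -4 + \left(N N + 22\right) = -4 + \left(N^{2} + 22\right) = -4 + \left(22 + N^{2}\right) = 18 + N^{2}$)
$x{\left(b \right)} = -28 + 2 b^{2}$ ($x{\left(b \right)} = \left(b^{2} + b^{2}\right) - 28 = 2 b^{2} - 28 = -28 + 2 b^{2}$)
$\left(X{\left(57,11 \right)} + \frac{3629}{245}\right) \left(x{\left(-30 \right)} - 4781\right) = \left(\left(18 + 11^{2}\right) + \frac{3629}{245}\right) \left(\left(-28 + 2 \left(-30\right)^{2}\right) - 4781\right) = \left(\left(18 + 121\right) + 3629 \cdot \frac{1}{245}\right) \left(\left(-28 + 2 \cdot 900\right) - 4781\right) = \left(139 + \frac{3629}{245}\right) \left(\left(-28 + 1800\right) - 4781\right) = \frac{37684 \left(1772 - 4781\right)}{245} = \frac{37684}{245} \left(-3009\right) = - \frac{113391156}{245}$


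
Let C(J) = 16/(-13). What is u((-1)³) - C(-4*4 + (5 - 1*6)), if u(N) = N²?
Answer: 29/13 ≈ 2.2308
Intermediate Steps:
C(J) = -16/13 (C(J) = 16*(-1/13) = -16/13)
u((-1)³) - C(-4*4 + (5 - 1*6)) = ((-1)³)² - 1*(-16/13) = (-1)² + 16/13 = 1 + 16/13 = 29/13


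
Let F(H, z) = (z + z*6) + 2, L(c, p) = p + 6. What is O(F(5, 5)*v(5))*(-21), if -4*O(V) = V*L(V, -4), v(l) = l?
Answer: 3885/2 ≈ 1942.5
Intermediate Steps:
L(c, p) = 6 + p
F(H, z) = 2 + 7*z (F(H, z) = (z + 6*z) + 2 = 7*z + 2 = 2 + 7*z)
O(V) = -V/2 (O(V) = -V*(6 - 4)/4 = -V*2/4 = -V/2)
O(F(5, 5)*v(5))*(-21) = -(2 + 7*5)*5/2*(-21) = -(2 + 35)*5/2*(-21) = -37*5/2*(-21) = -1/2*185*(-21) = -185/2*(-21) = 3885/2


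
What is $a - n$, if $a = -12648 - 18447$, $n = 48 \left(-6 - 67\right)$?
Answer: $-27591$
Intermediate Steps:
$n = -3504$ ($n = 48 \left(-73\right) = -3504$)
$a = -31095$ ($a = -12648 - 18447 = -31095$)
$a - n = -31095 - -3504 = -31095 + 3504 = -27591$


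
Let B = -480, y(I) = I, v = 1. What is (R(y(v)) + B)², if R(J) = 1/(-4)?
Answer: 3690241/16 ≈ 2.3064e+5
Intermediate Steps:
R(J) = -¼
(R(y(v)) + B)² = (-¼ - 480)² = (-1921/4)² = 3690241/16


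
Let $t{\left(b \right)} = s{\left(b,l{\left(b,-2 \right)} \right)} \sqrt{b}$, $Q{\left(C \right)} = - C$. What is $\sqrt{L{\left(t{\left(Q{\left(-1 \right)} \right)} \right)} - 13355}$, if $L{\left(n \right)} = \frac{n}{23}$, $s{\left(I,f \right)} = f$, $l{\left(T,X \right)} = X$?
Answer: $\frac{i \sqrt{7064841}}{23} \approx 115.56 i$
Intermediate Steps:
$t{\left(b \right)} = - 2 \sqrt{b}$
$L{\left(n \right)} = \frac{n}{23}$ ($L{\left(n \right)} = n \frac{1}{23} = \frac{n}{23}$)
$\sqrt{L{\left(t{\left(Q{\left(-1 \right)} \right)} \right)} - 13355} = \sqrt{\frac{\left(-2\right) \sqrt{\left(-1\right) \left(-1\right)}}{23} - 13355} = \sqrt{\frac{\left(-2\right) \sqrt{1}}{23} - 13355} = \sqrt{\frac{\left(-2\right) 1}{23} - 13355} = \sqrt{\frac{1}{23} \left(-2\right) - 13355} = \sqrt{- \frac{2}{23} - 13355} = \sqrt{- \frac{307167}{23}} = \frac{i \sqrt{7064841}}{23}$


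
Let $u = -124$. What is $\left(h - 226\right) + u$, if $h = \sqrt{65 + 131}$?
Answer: $-336$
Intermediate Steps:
$h = 14$ ($h = \sqrt{196} = 14$)
$\left(h - 226\right) + u = \left(14 - 226\right) - 124 = -212 - 124 = -336$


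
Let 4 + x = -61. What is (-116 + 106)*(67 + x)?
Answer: -20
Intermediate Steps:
x = -65 (x = -4 - 61 = -65)
(-116 + 106)*(67 + x) = (-116 + 106)*(67 - 65) = -10*2 = -20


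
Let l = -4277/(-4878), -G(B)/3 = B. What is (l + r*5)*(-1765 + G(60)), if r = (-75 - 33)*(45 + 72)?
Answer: 599425199035/4878 ≈ 1.2288e+8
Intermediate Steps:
G(B) = -3*B
l = 4277/4878 (l = -4277*(-1/4878) = 4277/4878 ≈ 0.87679)
r = -12636 (r = -108*117 = -12636)
(l + r*5)*(-1765 + G(60)) = (4277/4878 - 12636*5)*(-1765 - 3*60) = (4277/4878 - 63180)*(-1765 - 180) = -308187763/4878*(-1945) = 599425199035/4878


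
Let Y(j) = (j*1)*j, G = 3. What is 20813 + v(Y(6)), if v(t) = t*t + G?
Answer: 22112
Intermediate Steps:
Y(j) = j² (Y(j) = j*j = j²)
v(t) = 3 + t² (v(t) = t*t + 3 = t² + 3 = 3 + t²)
20813 + v(Y(6)) = 20813 + (3 + (6²)²) = 20813 + (3 + 36²) = 20813 + (3 + 1296) = 20813 + 1299 = 22112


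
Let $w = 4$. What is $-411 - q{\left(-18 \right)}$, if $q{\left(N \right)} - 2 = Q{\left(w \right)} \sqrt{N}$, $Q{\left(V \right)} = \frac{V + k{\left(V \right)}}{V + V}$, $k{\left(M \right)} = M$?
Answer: $-413 - 3 i \sqrt{2} \approx -413.0 - 4.2426 i$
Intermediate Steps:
$Q{\left(V \right)} = 1$ ($Q{\left(V \right)} = \frac{V + V}{V + V} = \frac{2 V}{2 V} = 2 V \frac{1}{2 V} = 1$)
$q{\left(N \right)} = 2 + \sqrt{N}$ ($q{\left(N \right)} = 2 + 1 \sqrt{N} = 2 + \sqrt{N}$)
$-411 - q{\left(-18 \right)} = -411 - \left(2 + \sqrt{-18}\right) = -411 - \left(2 + 3 i \sqrt{2}\right) = -413 - 3 i \sqrt{2}$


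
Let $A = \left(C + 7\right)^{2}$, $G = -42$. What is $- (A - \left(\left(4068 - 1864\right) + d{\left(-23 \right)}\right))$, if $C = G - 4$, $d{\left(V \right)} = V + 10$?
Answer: $670$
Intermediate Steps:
$d{\left(V \right)} = 10 + V$
$C = -46$ ($C = -42 - 4 = -46$)
$A = 1521$ ($A = \left(-46 + 7\right)^{2} = \left(-39\right)^{2} = 1521$)
$- (A - \left(\left(4068 - 1864\right) + d{\left(-23 \right)}\right)) = - (1521 - \left(\left(4068 - 1864\right) + \left(10 - 23\right)\right)) = - (1521 - \left(2204 - 13\right)) = - (1521 - 2191) = \left(-1\right) \left(-670\right) = 670$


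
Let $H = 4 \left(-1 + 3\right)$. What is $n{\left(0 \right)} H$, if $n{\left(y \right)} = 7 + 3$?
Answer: $80$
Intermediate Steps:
$n{\left(y \right)} = 10$
$H = 8$ ($H = 4 \cdot 2 = 8$)
$n{\left(0 \right)} H = 10 \cdot 8 = 80$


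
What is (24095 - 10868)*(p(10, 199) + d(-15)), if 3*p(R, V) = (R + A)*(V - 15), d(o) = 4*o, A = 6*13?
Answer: 70596908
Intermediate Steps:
A = 78
p(R, V) = (-15 + V)*(78 + R)/3 (p(R, V) = ((R + 78)*(V - 15))/3 = ((78 + R)*(-15 + V))/3 = ((-15 + V)*(78 + R))/3 = (-15 + V)*(78 + R)/3)
(24095 - 10868)*(p(10, 199) + d(-15)) = (24095 - 10868)*((-390 - 5*10 + 26*199 + (⅓)*10*199) + 4*(-15)) = 13227*((-390 - 50 + 5174 + 1990/3) - 60) = 13227*(16192/3 - 60) = 13227*(16012/3) = 70596908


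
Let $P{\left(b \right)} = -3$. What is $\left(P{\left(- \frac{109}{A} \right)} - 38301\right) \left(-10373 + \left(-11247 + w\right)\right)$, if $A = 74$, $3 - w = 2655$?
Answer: $929714688$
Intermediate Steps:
$w = -2652$ ($w = 3 - 2655 = -2652$)
$\left(P{\left(- \frac{109}{A} \right)} - 38301\right) \left(-10373 + \left(-11247 + w\right)\right) = \left(-3 - 38301\right) \left(-10373 - 13899\right) = - 38304 \left(-10373 - 13899\right) = \left(-38304\right) \left(-24272\right) = 929714688$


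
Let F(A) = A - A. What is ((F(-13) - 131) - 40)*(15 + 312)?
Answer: -55917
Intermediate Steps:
F(A) = 0
((F(-13) - 131) - 40)*(15 + 312) = ((0 - 131) - 40)*(15 + 312) = (-131 - 40)*327 = -171*327 = -55917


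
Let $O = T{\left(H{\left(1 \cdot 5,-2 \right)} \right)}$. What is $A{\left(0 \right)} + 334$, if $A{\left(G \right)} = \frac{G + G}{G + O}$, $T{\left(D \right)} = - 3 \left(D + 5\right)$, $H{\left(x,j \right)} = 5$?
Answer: $334$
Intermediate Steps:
$T{\left(D \right)} = -15 - 3 D$ ($T{\left(D \right)} = - 3 \left(5 + D\right) = -15 - 3 D$)
$O = -30$ ($O = -15 - 15 = -30$)
$A{\left(G \right)} = \frac{2 G}{-30 + G}$ ($A{\left(G \right)} = \frac{G + G}{G - 30} = \frac{2 G}{-30 + G}$)
$A{\left(0 \right)} + 334 = 2 \cdot 0 \frac{1}{-30 + 0} + 334 = 2 \cdot 0 \frac{1}{-30} + 334 = 2 \cdot 0 \left(- \frac{1}{30}\right) + 334 = 0 + 334 = 334$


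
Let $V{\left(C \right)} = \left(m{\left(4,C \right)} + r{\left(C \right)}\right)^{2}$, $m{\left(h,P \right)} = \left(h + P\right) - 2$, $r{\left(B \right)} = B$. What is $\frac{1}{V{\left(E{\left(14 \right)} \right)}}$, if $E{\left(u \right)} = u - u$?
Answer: $\frac{1}{4} \approx 0.25$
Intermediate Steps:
$E{\left(u \right)} = 0$
$m{\left(h,P \right)} = -2 + P + h$ ($m{\left(h,P \right)} = \left(P + h\right) - 2 = -2 + P + h$)
$V{\left(C \right)} = \left(2 + 2 C\right)^{2}$ ($V{\left(C \right)} = \left(\left(-2 + C + 4\right) + C\right)^{2} = \left(\left(2 + C\right) + C\right)^{2} = \left(2 + 2 C\right)^{2}$)
$\frac{1}{V{\left(E{\left(14 \right)} \right)}} = \frac{1}{4 \left(1 + 0\right)^{2}} = \frac{1}{4 \cdot 1^{2}} = \frac{1}{4 \cdot 1} = \frac{1}{4}$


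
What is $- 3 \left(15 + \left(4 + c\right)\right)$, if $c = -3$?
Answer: $-48$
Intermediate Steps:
$- 3 \left(15 + \left(4 + c\right)\right) = - 3 \left(15 + \left(4 - 3\right)\right) = - 3 \left(15 + 1\right) = \left(-3\right) 16 = -48$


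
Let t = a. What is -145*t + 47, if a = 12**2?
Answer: -20833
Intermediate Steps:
a = 144
t = 144
-145*t + 47 = -145*144 + 47 = -20880 + 47 = -20833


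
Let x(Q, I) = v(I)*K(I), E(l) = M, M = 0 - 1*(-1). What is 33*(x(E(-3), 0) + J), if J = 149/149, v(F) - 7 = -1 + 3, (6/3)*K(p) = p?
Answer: 33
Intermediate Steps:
K(p) = p/2
v(F) = 9 (v(F) = 7 + (-1 + 3) = 7 + 2 = 9)
J = 1 (J = 149*(1/149) = 1)
M = 1 (M = 0 + 1 = 1)
E(l) = 1
x(Q, I) = 9*I/2 (x(Q, I) = 9*(I/2) = 9*I/2)
33*(x(E(-3), 0) + J) = 33*((9/2)*0 + 1) = 33*(0 + 1) = 33*1 = 33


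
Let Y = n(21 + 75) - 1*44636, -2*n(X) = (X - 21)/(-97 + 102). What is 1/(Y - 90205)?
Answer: -2/269697 ≈ -7.4157e-6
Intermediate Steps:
n(X) = 21/10 - X/10 (n(X) = -(X - 21)/(2*(-97 + 102)) = -(-21 + X)/(2*5) = -(-21/5 + X/5)/2 = 21/10 - X/10)
Y = -89287/2 (Y = (21/10 - (21 + 75)/10) - 1*44636 = (21/10 - ⅒*96) - 44636 = (21/10 - 48/5) - 44636 = -15/2 - 44636 = -89287/2 ≈ -44644.)
1/(Y - 90205) = 1/(-89287/2 - 90205) = 1/(-269697/2) = -2/269697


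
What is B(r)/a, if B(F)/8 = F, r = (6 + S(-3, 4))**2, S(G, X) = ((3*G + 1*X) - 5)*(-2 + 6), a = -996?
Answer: -2312/249 ≈ -9.2851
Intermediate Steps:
S(G, X) = -20 + 4*X + 12*G (S(G, X) = ((3*G + X) - 5)*4 = ((X + 3*G) - 5)*4 = (-5 + X + 3*G)*4 = -20 + 4*X + 12*G)
r = 1156 (r = (6 + (-20 + 4*4 + 12*(-3)))**2 = (6 + (-20 + 16 - 36))**2 = (6 - 40)**2 = (-34)**2 = 1156)
B(F) = 8*F
B(r)/a = (8*1156)/(-996) = 9248*(-1/996) = -2312/249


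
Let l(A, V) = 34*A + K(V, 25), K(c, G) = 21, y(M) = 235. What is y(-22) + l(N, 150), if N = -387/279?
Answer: 6474/31 ≈ 208.84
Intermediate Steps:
N = -43/31 (N = -387*1/279 = -43/31 ≈ -1.3871)
l(A, V) = 21 + 34*A (l(A, V) = 34*A + 21 = 21 + 34*A)
y(-22) + l(N, 150) = 235 + (21 + 34*(-43/31)) = 235 + (21 - 1462/31) = 235 - 811/31 = 6474/31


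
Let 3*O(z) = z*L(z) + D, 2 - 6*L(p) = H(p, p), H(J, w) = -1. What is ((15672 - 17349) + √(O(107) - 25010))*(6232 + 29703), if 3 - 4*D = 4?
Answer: -60262995 + 35935*I*√99969/2 ≈ -6.0263e+7 + 5.6809e+6*I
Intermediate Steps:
D = -¼ (D = ¾ - ¼*4 = ¾ - 1 = -¼ ≈ -0.25000)
L(p) = ½ (L(p) = ⅓ - ⅙*(-1) = ⅓ + ⅙ = ½)
O(z) = -1/12 + z/6 (O(z) = (z*(½) - ¼)/3 = (z/2 - ¼)/3 = (-¼ + z/2)/3 = -1/12 + z/6)
((15672 - 17349) + √(O(107) - 25010))*(6232 + 29703) = ((15672 - 17349) + √((-1/12 + (⅙)*107) - 25010))*(6232 + 29703) = (-1677 + √((-1/12 + 107/6) - 25010))*35935 = (-1677 + √(71/4 - 25010))*35935 = (-1677 + √(-99969/4))*35935 = (-1677 + I*√99969/2)*35935 = -60262995 + 35935*I*√99969/2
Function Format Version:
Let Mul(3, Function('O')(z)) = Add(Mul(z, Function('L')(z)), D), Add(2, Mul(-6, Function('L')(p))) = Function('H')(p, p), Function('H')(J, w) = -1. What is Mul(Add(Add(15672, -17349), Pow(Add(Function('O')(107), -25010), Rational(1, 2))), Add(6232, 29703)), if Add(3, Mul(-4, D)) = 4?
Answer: Add(-60262995, Mul(Rational(35935, 2), I, Pow(99969, Rational(1, 2)))) ≈ Add(-6.0263e+7, Mul(5.6809e+6, I))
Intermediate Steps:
D = Rational(-1, 4) (D = Add(Rational(3, 4), Mul(Rational(-1, 4), 4)) = Add(Rational(3, 4), -1) = Rational(-1, 4) ≈ -0.25000)
Function('L')(p) = Rational(1, 2) (Function('L')(p) = Add(Rational(1, 3), Mul(Rational(-1, 6), -1)) = Add(Rational(1, 3), Rational(1, 6)) = Rational(1, 2))
Function('O')(z) = Add(Rational(-1, 12), Mul(Rational(1, 6), z)) (Function('O')(z) = Mul(Rational(1, 3), Add(Mul(z, Rational(1, 2)), Rational(-1, 4))) = Mul(Rational(1, 3), Add(Mul(Rational(1, 2), z), Rational(-1, 4))) = Mul(Rational(1, 3), Add(Rational(-1, 4), Mul(Rational(1, 2), z))) = Add(Rational(-1, 12), Mul(Rational(1, 6), z)))
Mul(Add(Add(15672, -17349), Pow(Add(Function('O')(107), -25010), Rational(1, 2))), Add(6232, 29703)) = Mul(Add(Add(15672, -17349), Pow(Add(Add(Rational(-1, 12), Mul(Rational(1, 6), 107)), -25010), Rational(1, 2))), Add(6232, 29703)) = Mul(Add(-1677, Pow(Add(Add(Rational(-1, 12), Rational(107, 6)), -25010), Rational(1, 2))), 35935) = Mul(Add(-1677, Pow(Add(Rational(71, 4), -25010), Rational(1, 2))), 35935) = Mul(Add(-1677, Pow(Rational(-99969, 4), Rational(1, 2))), 35935) = Mul(Add(-1677, Mul(Rational(1, 2), I, Pow(99969, Rational(1, 2)))), 35935) = Add(-60262995, Mul(Rational(35935, 2), I, Pow(99969, Rational(1, 2))))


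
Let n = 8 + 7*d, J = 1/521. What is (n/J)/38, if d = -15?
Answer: -50537/38 ≈ -1329.9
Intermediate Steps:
J = 1/521 ≈ 0.0019194
n = -97 (n = 8 + 7*(-15) = 8 - 105 = -97)
(n/J)/38 = -97/1/521/38 = -97*521*(1/38) = -50537*1/38 = -50537/38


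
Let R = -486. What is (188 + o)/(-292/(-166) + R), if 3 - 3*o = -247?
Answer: -33781/60288 ≈ -0.56033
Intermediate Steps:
o = 250/3 (o = 1 - ⅓*(-247) = 1 + 247/3 = 250/3 ≈ 83.333)
(188 + o)/(-292/(-166) + R) = (188 + 250/3)/(-292/(-166) - 486) = 814/(3*(-292*(-1/166) - 486)) = 814/(3*(146/83 - 486)) = 814/(3*(-40192/83)) = (814/3)*(-83/40192) = -33781/60288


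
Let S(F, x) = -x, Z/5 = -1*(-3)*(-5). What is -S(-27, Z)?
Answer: -75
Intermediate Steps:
Z = -75 (Z = 5*(-1*(-3)*(-5)) = 5*(3*(-5)) = 5*(-15) = -75)
-S(-27, Z) = -(-1)*(-75) = -1*75 = -75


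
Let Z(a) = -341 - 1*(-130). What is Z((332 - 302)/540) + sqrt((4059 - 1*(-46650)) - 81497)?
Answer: -211 + 2*I*sqrt(7697) ≈ -211.0 + 175.47*I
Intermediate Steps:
Z(a) = -211 (Z(a) = -341 + 130 = -211)
Z((332 - 302)/540) + sqrt((4059 - 1*(-46650)) - 81497) = -211 + sqrt((4059 - 1*(-46650)) - 81497) = -211 + sqrt((4059 + 46650) - 81497) = -211 + sqrt(50709 - 81497) = -211 + sqrt(-30788) = -211 + 2*I*sqrt(7697)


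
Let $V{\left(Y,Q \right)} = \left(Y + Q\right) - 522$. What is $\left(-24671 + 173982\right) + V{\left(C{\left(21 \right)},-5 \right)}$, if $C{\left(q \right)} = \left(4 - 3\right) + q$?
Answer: $148806$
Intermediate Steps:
$C{\left(q \right)} = 1 + q$
$V{\left(Y,Q \right)} = -522 + Q + Y$ ($V{\left(Y,Q \right)} = \left(Q + Y\right) - 522 = -522 + Q + Y$)
$\left(-24671 + 173982\right) + V{\left(C{\left(21 \right)},-5 \right)} = \left(-24671 + 173982\right) - 505 = 149311 - 505 = 148806$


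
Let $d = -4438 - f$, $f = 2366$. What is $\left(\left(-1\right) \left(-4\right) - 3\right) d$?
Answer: $-6804$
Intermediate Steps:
$d = -6804$ ($d = -4438 - 2366 = -6804$)
$\left(\left(-1\right) \left(-4\right) - 3\right) d = \left(\left(-1\right) \left(-4\right) - 3\right) \left(-6804\right) = \left(4 - 3\right) \left(-6804\right) = 1 \left(-6804\right) = -6804$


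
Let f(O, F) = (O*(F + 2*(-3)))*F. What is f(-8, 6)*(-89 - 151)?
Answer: 0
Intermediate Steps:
f(O, F) = F*O*(-6 + F) (f(O, F) = (O*(F - 6))*F = (O*(-6 + F))*F = F*O*(-6 + F))
f(-8, 6)*(-89 - 151) = (6*(-8)*(-6 + 6))*(-89 - 151) = (6*(-8)*0)*(-240) = 0*(-240) = 0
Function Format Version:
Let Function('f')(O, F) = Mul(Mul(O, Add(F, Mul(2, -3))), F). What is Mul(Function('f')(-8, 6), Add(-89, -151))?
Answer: 0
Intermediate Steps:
Function('f')(O, F) = Mul(F, O, Add(-6, F)) (Function('f')(O, F) = Mul(Mul(O, Add(F, -6)), F) = Mul(Mul(O, Add(-6, F)), F) = Mul(F, O, Add(-6, F)))
Mul(Function('f')(-8, 6), Add(-89, -151)) = Mul(Mul(6, -8, Add(-6, 6)), Add(-89, -151)) = Mul(Mul(6, -8, 0), -240) = Mul(0, -240) = 0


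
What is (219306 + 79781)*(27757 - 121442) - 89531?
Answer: -28020055126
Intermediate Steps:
(219306 + 79781)*(27757 - 121442) - 89531 = 299087*(-93685) - 89531 = -28019965595 - 89531 = -28020055126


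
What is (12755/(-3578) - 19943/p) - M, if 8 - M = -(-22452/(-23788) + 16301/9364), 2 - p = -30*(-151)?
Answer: -1110291896241375/112775850480784 ≈ -9.8451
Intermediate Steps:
p = -4528 (p = 2 - (-30)*(-151) = 2 - 1*4530 = 2 - 4530 = -4528)
M = 595003843/55687708 (M = 8 - (-1)*(-22452/(-23788) + 16301/9364) = 8 - (-1)*(-22452*(-1/23788) + 16301*(1/9364)) = 8 - (-1)*(5613/5947 + 16301/9364) = 8 - (-1)*149502179/55687708 = 8 - 1*(-149502179/55687708) = 8 + 149502179/55687708 = 595003843/55687708 ≈ 10.685)
(12755/(-3578) - 19943/p) - M = (12755/(-3578) - 19943/(-4528)) - 1*595003843/55687708 = (12755*(-1/3578) - 19943*(-1/4528)) - 595003843/55687708 = (-12755/3578 + 19943/4528) - 595003843/55687708 = 6800707/8100592 - 595003843/55687708 = -1110291896241375/112775850480784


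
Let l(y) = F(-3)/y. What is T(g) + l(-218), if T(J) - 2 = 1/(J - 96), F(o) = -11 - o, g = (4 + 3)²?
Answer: 10325/5123 ≈ 2.0154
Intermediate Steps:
g = 49 (g = 7² = 49)
T(J) = 2 + 1/(-96 + J) (T(J) = 2 + 1/(J - 96) = 2 + 1/(-96 + J))
l(y) = -8/y (l(y) = (-11 - 1*(-3))/y = (-11 + 3)/y = -8/y)
T(g) + l(-218) = (-191 + 2*49)/(-96 + 49) - 8/(-218) = (-191 + 98)/(-47) - 8*(-1/218) = -1/47*(-93) + 4/109 = 93/47 + 4/109 = 10325/5123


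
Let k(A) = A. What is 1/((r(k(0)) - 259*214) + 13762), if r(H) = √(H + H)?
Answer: -1/41664 ≈ -2.4002e-5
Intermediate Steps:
r(H) = √2*√H (r(H) = √(2*H) = √2*√H)
1/((r(k(0)) - 259*214) + 13762) = 1/((√2*√0 - 259*214) + 13762) = 1/((√2*0 - 55426) + 13762) = 1/((0 - 55426) + 13762) = 1/(-55426 + 13762) = 1/(-41664) = -1/41664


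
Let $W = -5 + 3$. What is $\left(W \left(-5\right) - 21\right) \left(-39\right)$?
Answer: $429$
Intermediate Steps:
$W = -2$
$\left(W \left(-5\right) - 21\right) \left(-39\right) = \left(\left(-2\right) \left(-5\right) - 21\right) \left(-39\right) = \left(10 - 21\right) \left(-39\right) = \left(-11\right) \left(-39\right) = 429$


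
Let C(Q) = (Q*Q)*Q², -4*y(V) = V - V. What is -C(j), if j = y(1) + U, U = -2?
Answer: -16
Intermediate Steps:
y(V) = 0 (y(V) = -(V - V)/4 = -¼*0 = 0)
j = -2 (j = 0 - 2 = -2)
C(Q) = Q⁴ (C(Q) = Q²*Q² = Q⁴)
-C(j) = -1*(-2)⁴ = -1*16 = -16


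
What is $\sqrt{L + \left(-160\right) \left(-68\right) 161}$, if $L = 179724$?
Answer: $2 \sqrt{482851} \approx 1389.8$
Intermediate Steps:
$\sqrt{L + \left(-160\right) \left(-68\right) 161} = \sqrt{179724 + \left(-160\right) \left(-68\right) 161} = \sqrt{179724 + 10880 \cdot 161} = \sqrt{179724 + 1751680} = \sqrt{1931404} = 2 \sqrt{482851}$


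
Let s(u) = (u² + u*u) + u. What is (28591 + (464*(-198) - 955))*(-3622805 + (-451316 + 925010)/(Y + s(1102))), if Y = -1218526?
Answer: 35238324229791567/151423 ≈ 2.3271e+11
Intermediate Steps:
s(u) = u + 2*u² (s(u) = (u² + u²) + u = 2*u² + u = u + 2*u²)
(28591 + (464*(-198) - 955))*(-3622805 + (-451316 + 925010)/(Y + s(1102))) = (28591 + (464*(-198) - 955))*(-3622805 + (-451316 + 925010)/(-1218526 + 1102*(1 + 2*1102))) = (28591 + (-91872 - 955))*(-3622805 + 473694/(-1218526 + 1102*(1 + 2204))) = (28591 - 92827)*(-3622805 + 473694/(-1218526 + 1102*2205)) = -64236*(-3622805 + 473694/(-1218526 + 2429910)) = -64236*(-3622805 + 473694/1211384) = -64236*(-3622805 + 473694*(1/1211384)) = -64236*(-3622805 + 236847/605692) = -64236*(-2194303769213/605692) = 35238324229791567/151423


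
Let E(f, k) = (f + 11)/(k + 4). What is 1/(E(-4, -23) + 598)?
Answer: 19/11355 ≈ 0.0016733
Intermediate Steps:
E(f, k) = (11 + f)/(4 + k)
1/(E(-4, -23) + 598) = 1/((11 - 4)/(4 - 23) + 598) = 1/(7/(-19) + 598) = 1/(-1/19*7 + 598) = 1/(-7/19 + 598) = 1/(11355/19) = 19/11355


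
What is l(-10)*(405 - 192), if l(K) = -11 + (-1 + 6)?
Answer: -1278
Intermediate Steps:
l(K) = -6 (l(K) = -11 + 5 = -6)
l(-10)*(405 - 192) = -6*(405 - 192) = -6*213 = -1278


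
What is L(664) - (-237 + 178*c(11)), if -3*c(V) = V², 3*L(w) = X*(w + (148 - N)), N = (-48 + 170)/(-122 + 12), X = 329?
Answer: 15936904/165 ≈ 96587.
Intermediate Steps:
N = -61/55 (N = 122/(-110) = 122*(-1/110) = -61/55 ≈ -1.1091)
L(w) = 2698129/165 + 329*w/3 (L(w) = (329*(w + (148 - 1*(-61/55))))/3 = (329*(w + (148 + 61/55)))/3 = (329*(w + 8201/55))/3 = (329*(8201/55 + w))/3 = (2698129/55 + 329*w)/3 = 2698129/165 + 329*w/3)
c(V) = -V²/3
L(664) - (-237 + 178*c(11)) = (2698129/165 + (329/3)*664) - (-237 + 178*(-⅓*11²)) = (2698129/165 + 218456/3) - (-237 + 178*(-⅓*121)) = 4904403/55 - (-237 + 178*(-121/3)) = 4904403/55 - (-237 - 21538/3) = 4904403/55 - 1*(-22249/3) = 4904403/55 + 22249/3 = 15936904/165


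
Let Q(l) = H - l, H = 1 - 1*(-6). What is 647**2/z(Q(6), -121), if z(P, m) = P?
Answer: 418609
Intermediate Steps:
H = 7 (H = 1 + 6 = 7)
Q(l) = 7 - l
647**2/z(Q(6), -121) = 647**2/(7 - 1*6) = 418609/(7 - 6) = 418609/1 = 418609*1 = 418609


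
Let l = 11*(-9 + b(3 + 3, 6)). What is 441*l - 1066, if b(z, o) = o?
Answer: -15619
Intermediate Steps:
l = -33 (l = 11*(-9 + 6) = 11*(-3) = -33)
441*l - 1066 = 441*(-33) - 1066 = -14553 - 1066 = -15619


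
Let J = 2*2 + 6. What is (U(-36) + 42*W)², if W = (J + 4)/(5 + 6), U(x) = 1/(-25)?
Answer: 215766721/75625 ≈ 2853.1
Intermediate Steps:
U(x) = -1/25
J = 10 (J = 4 + 6 = 10)
W = 14/11 (W = (10 + 4)/(5 + 6) = 14/11 ≈ 1.2727)
(U(-36) + 42*W)² = (-1/25 + 42*(14/11))² = (-1/25 + 588/11)² = (14689/275)² = 215766721/75625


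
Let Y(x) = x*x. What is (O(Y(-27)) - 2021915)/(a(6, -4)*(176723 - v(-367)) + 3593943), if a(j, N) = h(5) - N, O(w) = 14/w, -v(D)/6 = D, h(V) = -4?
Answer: -1473976021/2619984447 ≈ -0.56259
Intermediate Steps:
Y(x) = x**2
v(D) = -6*D
a(j, N) = -4 - N
(O(Y(-27)) - 2021915)/(a(6, -4)*(176723 - v(-367)) + 3593943) = (14/((-27)**2) - 2021915)/((-4 - 1*(-4))*(176723 - (-6)*(-367)) + 3593943) = (14/729 - 2021915)/((-4 + 4)*(176723 - 1*2202) + 3593943) = (14*(1/729) - 2021915)/(0*(176723 - 2202) + 3593943) = (14/729 - 2021915)/(0*174521 + 3593943) = -1473976021/(729*(0 + 3593943)) = -1473976021/729/3593943 = -1473976021/729*1/3593943 = -1473976021/2619984447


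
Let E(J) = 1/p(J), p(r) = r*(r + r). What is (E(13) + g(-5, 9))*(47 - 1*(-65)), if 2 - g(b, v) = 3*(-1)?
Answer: 94696/169 ≈ 560.33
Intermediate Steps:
g(b, v) = 5 (g(b, v) = 2 - 3*(-1) = 2 - 1*(-3) = 2 + 3 = 5)
p(r) = 2*r² (p(r) = r*(2*r) = 2*r²)
E(J) = 1/(2*J²)
(E(13) + g(-5, 9))*(47 - 1*(-65)) = ((½)/13² + 5)*(47 - 1*(-65)) = ((½)*(1/169) + 5)*(47 + 65) = (1/338 + 5)*112 = (1691/338)*112 = 94696/169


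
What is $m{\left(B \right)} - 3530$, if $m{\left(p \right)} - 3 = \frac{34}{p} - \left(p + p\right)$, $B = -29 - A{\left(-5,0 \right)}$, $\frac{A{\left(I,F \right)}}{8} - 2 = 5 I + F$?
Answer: $- \frac{594701}{155} \approx -3836.8$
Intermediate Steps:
$A{\left(I,F \right)} = 16 + 8 F + 40 I$ ($A{\left(I,F \right)} = 16 + 8 \left(5 I + F\right) = 16 + 8 \left(F + 5 I\right) = 16 + \left(8 F + 40 I\right) = 16 + 8 F + 40 I$)
$B = 155$ ($B = -29 - \left(16 + 8 \cdot 0 + 40 \left(-5\right)\right) = -29 - \left(16 + 0 - 200\right) = -29 - -184 = -29 + 184 = 155$)
$m{\left(p \right)} = 3 - 2 p + \frac{34}{p}$ ($m{\left(p \right)} = 3 + \left(\frac{34}{p} - \left(p + p\right)\right) = 3 + \left(\frac{34}{p} - 2 p\right) = 3 - \left(- \frac{34}{p} + 2 p\right) = 3 - 2 p + \frac{34}{p}$)
$m{\left(B \right)} - 3530 = \left(3 - 310 + \frac{34}{155}\right) - 3530 = - \frac{47551}{155} - 3530 = - \frac{594701}{155}$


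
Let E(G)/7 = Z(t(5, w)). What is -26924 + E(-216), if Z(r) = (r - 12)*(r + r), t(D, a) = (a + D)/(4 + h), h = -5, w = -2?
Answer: -26294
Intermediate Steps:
t(D, a) = -D - a (t(D, a) = (a + D)/(4 - 5) = (D + a)/(-1) = (D + a)*(-1) = -D - a)
Z(r) = 2*r*(-12 + r) (Z(r) = (-12 + r)*(2*r) = 2*r*(-12 + r))
E(G) = 630 (E(G) = 7*(2*(-1*5 - 1*(-2))*(-12 + (-1*5 - 1*(-2)))) = 7*(2*(-5 + 2)*(-12 + (-5 + 2))) = 7*(2*(-3)*(-12 - 3)) = 7*(2*(-3)*(-15)) = 7*90 = 630)
-26924 + E(-216) = -26924 + 630 = -26294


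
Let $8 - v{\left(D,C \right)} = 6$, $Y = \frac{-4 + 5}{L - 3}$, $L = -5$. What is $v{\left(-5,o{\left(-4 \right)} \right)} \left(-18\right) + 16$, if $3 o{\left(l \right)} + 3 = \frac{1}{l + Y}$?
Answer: $-20$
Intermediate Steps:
$Y = - \frac{1}{8}$ ($Y = \frac{-4 + 5}{-5 - 3} = 1 \frac{1}{-8} = 1 \left(- \frac{1}{8}\right) = - \frac{1}{8} \approx -0.125$)
$o{\left(l \right)} = -1 + \frac{1}{3 \left(- \frac{1}{8} + l\right)}$ ($o{\left(l \right)} = -1 + \frac{1}{3 \left(l - \frac{1}{8}\right)} = -1 + \frac{1}{3 \left(- \frac{1}{8} + l\right)}$)
$v{\left(D,C \right)} = 2$ ($v{\left(D,C \right)} = 8 - 6 = 2$)
$v{\left(-5,o{\left(-4 \right)} \right)} \left(-18\right) + 16 = 2 \left(-18\right) + 16 = -36 + 16 = -20$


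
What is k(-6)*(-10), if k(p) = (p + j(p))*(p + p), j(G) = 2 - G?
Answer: 240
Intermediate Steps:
k(p) = 4*p (k(p) = (p + (2 - p))*(p + p) = 2*(2*p) = 4*p)
k(-6)*(-10) = (4*(-6))*(-10) = -24*(-10) = 240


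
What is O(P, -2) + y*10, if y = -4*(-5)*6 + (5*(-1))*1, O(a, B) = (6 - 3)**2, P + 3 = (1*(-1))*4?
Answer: 1159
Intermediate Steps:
P = -7 (P = -3 + (1*(-1))*4 = -3 - 1*4 = -3 - 4 = -7)
O(a, B) = 9 (O(a, B) = 3**2 = 9)
y = 115 (y = 20*6 - 5*1 = 120 - 5 = 115)
O(P, -2) + y*10 = 9 + 115*10 = 9 + 1150 = 1159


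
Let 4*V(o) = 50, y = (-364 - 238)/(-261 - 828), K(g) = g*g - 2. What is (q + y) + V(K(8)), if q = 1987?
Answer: 4356115/2178 ≈ 2000.1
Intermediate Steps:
K(g) = -2 + g² (K(g) = g² - 2 = -2 + g²)
y = 602/1089 (y = -602/(-1089) = -602*(-1/1089) = 602/1089 ≈ 0.55280)
V(o) = 25/2 (V(o) = (¼)*50 = 25/2)
(q + y) + V(K(8)) = (1987 + 602/1089) + 25/2 = 2164445/1089 + 25/2 = 4356115/2178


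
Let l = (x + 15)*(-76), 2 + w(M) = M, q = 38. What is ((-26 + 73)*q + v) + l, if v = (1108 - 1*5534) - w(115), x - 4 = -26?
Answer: -2221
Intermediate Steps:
w(M) = -2 + M
x = -22 (x = 4 - 26 = -22)
l = 532 (l = (-22 + 15)*(-76) = -7*(-76) = 532)
v = -4539 (v = (1108 - 1*5534) - (-2 + 115) = (1108 - 5534) - 1*113 = -4426 - 113 = -4539)
((-26 + 73)*q + v) + l = ((-26 + 73)*38 - 4539) + 532 = (47*38 - 4539) + 532 = (1786 - 4539) + 532 = -2753 + 532 = -2221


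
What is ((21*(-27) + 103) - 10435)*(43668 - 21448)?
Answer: -242175780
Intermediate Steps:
((21*(-27) + 103) - 10435)*(43668 - 21448) = ((-567 + 103) - 10435)*22220 = (-464 - 10435)*22220 = -10899*22220 = -242175780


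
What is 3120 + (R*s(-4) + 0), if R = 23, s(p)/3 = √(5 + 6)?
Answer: 3120 + 69*√11 ≈ 3348.8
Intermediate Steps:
s(p) = 3*√11 (s(p) = 3*√(5 + 6) = 3*√11)
3120 + (R*s(-4) + 0) = 3120 + (23*(3*√11) + 0) = 3120 + (69*√11 + 0) = 3120 + 69*√11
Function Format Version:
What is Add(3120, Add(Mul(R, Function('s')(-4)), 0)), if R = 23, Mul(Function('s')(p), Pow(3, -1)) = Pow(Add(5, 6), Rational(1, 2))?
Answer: Add(3120, Mul(69, Pow(11, Rational(1, 2)))) ≈ 3348.8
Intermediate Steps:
Function('s')(p) = Mul(3, Pow(11, Rational(1, 2))) (Function('s')(p) = Mul(3, Pow(Add(5, 6), Rational(1, 2))) = Mul(3, Pow(11, Rational(1, 2))))
Add(3120, Add(Mul(R, Function('s')(-4)), 0)) = Add(3120, Add(Mul(23, Mul(3, Pow(11, Rational(1, 2)))), 0)) = Add(3120, Add(Mul(69, Pow(11, Rational(1, 2))), 0)) = Add(3120, Mul(69, Pow(11, Rational(1, 2))))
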